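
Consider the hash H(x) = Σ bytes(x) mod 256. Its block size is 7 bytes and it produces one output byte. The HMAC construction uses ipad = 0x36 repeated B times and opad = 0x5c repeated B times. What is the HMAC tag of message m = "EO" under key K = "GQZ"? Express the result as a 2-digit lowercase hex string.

Key "GQZ" = 47 51 5a is 3 bytes ≤ B = 7; zero-pad to 7 bytes: K' = 47 51 5a 00 00 00 00.
K' ⊕ ipad = 71 67 6c 36 36 36 36.  K' ⊕ opad = 1b 0d 06 5c 5c 5c 5c.
Inner input = (K'⊕ipad) ∥ m = 71 67 6c 36 36 36 36 ∥ 45 4f.
Inner hash: sum = 113+103+108+54+54+54+54+69+79 = 688; mod 256 = 176 → b0.
Outer input = (K'⊕opad) ∥ inner = 1b 0d 06 5c 5c 5c 5c ∥ b0.
Outer hash (tag): sum = 27+13+6+92+92+92+92+176 = 590; mod 256 = 78 → 4e.

4e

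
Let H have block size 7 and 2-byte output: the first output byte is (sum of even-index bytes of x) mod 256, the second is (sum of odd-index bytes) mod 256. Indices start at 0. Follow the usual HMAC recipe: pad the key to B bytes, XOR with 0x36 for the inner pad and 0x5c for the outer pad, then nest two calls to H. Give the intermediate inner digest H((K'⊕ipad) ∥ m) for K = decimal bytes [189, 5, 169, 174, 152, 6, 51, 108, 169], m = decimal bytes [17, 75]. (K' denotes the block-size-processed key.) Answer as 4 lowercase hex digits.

Key decimal bytes [189, 5, 169, 174, 152, 6, 51, 108, 169] = bd 05 a9 ae 98 06 33 6c a9 is 9 bytes > B = 7, so hash it first: H(key) = da 25, then zero-pad to 7 bytes: K' = da 25 00 00 00 00 00.
K' ⊕ ipad = ec 13 36 36 36 36 36.
Inner input = ec 13 36 36 36 36 36 ∥ 11 4b.
Inner hash: even-index sum = 473 mod 256 = 217; odd-index sum = 144 mod 256 = 144 → d9 90.

d990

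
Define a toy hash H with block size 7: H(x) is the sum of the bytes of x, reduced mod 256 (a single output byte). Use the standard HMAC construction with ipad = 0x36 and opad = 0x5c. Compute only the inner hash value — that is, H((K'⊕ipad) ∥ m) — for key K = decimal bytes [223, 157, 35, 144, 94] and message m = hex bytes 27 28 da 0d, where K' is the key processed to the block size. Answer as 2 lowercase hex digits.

59

Key decimal bytes [223, 157, 35, 144, 94] = df 9d 23 90 5e is 5 bytes ≤ B = 7; zero-pad to 7 bytes: K' = df 9d 23 90 5e 00 00.
K' ⊕ ipad = e9 ab 15 a6 68 36 36.
Inner input = e9 ab 15 a6 68 36 36 ∥ 27 28 da 0d.
Inner hash: sum = 233+171+21+166+104+54+54+39+40+218+13 = 1113; mod 256 = 89 → 59.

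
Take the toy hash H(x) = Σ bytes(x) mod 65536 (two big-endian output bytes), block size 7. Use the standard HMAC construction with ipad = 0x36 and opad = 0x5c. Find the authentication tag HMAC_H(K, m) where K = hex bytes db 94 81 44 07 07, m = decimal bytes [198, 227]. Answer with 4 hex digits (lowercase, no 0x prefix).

0453

Key hex bytes db 94 81 44 07 07 is 6 bytes ≤ B = 7; zero-pad to 7 bytes: K' = db 94 81 44 07 07 00.
K' ⊕ ipad = ed a2 b7 72 31 31 36.  K' ⊕ opad = 87 c8 dd 18 5b 5b 5c.
Inner input = (K'⊕ipad) ∥ m = ed a2 b7 72 31 31 36 ∥ c6 e3.
Inner hash: sum = 237+162+183+114+49+49+54+198+227 = 1273 → 04 f9.
Outer input = (K'⊕opad) ∥ inner = 87 c8 dd 18 5b 5b 5c ∥ 04 f9.
Outer hash (tag): sum = 135+200+221+24+91+91+92+4+249 = 1107 → 04 53.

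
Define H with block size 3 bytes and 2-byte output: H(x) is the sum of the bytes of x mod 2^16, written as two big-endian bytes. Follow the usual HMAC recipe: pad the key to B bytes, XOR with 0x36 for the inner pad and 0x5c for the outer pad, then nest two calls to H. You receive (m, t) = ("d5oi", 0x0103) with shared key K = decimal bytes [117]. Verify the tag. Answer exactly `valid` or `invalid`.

valid

Key decimal bytes [117] = 75 is 1 byte ≤ B = 3; zero-pad to 3 bytes: K' = 75 00 00.
K' ⊕ ipad = 43 36 36; K' ⊕ opad = 29 5c 5c.
Inner hash: sum = 67+54+54+100+53+111+105 = 544 → 02 20.
Outer hash (recomputed tag): sum = 41+92+92+2+32 = 259 → 01 03.
Recomputed tag = 0103; claimed = 0103 → match.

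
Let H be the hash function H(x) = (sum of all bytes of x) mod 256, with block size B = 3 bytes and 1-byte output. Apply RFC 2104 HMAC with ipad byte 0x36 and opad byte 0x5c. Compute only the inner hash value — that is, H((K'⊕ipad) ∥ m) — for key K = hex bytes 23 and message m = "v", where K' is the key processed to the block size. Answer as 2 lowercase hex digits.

f7

Key hex bytes 23 is 1 byte ≤ B = 3; zero-pad to 3 bytes: K' = 23 00 00.
K' ⊕ ipad = 15 36 36.
Inner input = 15 36 36 ∥ 76.
Inner hash: sum = 21+54+54+118 = 247 → f7.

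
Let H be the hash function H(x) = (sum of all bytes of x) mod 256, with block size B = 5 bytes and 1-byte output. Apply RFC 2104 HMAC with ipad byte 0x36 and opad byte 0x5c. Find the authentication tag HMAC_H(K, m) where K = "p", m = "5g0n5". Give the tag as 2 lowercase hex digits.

Key "p" = 70 is 1 byte ≤ B = 5; zero-pad to 5 bytes: K' = 70 00 00 00 00.
K' ⊕ ipad = 46 36 36 36 36.  K' ⊕ opad = 2c 5c 5c 5c 5c.
Inner input = (K'⊕ipad) ∥ m = 46 36 36 36 36 ∥ 35 67 30 6e 35.
Inner hash: sum = 70+54+54+54+54+53+103+48+110+53 = 653; mod 256 = 141 → 8d.
Outer input = (K'⊕opad) ∥ inner = 2c 5c 5c 5c 5c ∥ 8d.
Outer hash (tag): sum = 44+92+92+92+92+141 = 553; mod 256 = 41 → 29.

29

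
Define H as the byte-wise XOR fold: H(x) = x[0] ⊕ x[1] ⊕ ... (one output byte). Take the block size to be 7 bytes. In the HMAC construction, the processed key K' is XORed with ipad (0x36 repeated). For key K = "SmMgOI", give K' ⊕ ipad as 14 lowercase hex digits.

655b7b51797f36

Key "SmMgOI" = 53 6d 4d 67 4f 49 is 6 bytes ≤ B = 7; zero-pad to 7 bytes: K' = 53 6d 4d 67 4f 49 00.
XOR each byte with 0x36: 53⊕36=65, 6d⊕36=5b, 4d⊕36=7b, 67⊕36=51, 4f⊕36=79, 49⊕36=7f, 00⊕36=36.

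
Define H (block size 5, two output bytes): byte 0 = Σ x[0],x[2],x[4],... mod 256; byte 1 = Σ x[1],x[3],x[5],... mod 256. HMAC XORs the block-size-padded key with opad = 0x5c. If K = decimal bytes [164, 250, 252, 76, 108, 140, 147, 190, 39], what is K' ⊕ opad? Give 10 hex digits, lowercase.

9acc5c5c5c

Key decimal bytes [164, 250, 252, 76, 108, 140, 147, 190, 39] = a4 fa fc 4c 6c 8c 93 be 27 is 9 bytes > B = 5, so hash it first: H(key) = c6 90, then zero-pad to 5 bytes: K' = c6 90 00 00 00.
XOR each byte with 0x5c: c6⊕5c=9a, 90⊕5c=cc, 00⊕5c=5c, 00⊕5c=5c, 00⊕5c=5c.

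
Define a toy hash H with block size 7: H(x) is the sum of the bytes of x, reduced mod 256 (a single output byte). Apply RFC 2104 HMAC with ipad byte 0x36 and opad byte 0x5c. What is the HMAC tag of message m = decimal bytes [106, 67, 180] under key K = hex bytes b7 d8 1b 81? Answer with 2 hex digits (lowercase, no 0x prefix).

Key hex bytes b7 d8 1b 81 is 4 bytes ≤ B = 7; zero-pad to 7 bytes: K' = b7 d8 1b 81 00 00 00.
K' ⊕ ipad = 81 ee 2d b7 36 36 36.  K' ⊕ opad = eb 84 47 dd 5c 5c 5c.
Inner input = (K'⊕ipad) ∥ m = 81 ee 2d b7 36 36 36 ∥ 6a 43 b4.
Inner hash: sum = 129+238+45+183+54+54+54+106+67+180 = 1110; mod 256 = 86 → 56.
Outer input = (K'⊕opad) ∥ inner = eb 84 47 dd 5c 5c 5c ∥ 56.
Outer hash (tag): sum = 235+132+71+221+92+92+92+86 = 1021; mod 256 = 253 → fd.

fd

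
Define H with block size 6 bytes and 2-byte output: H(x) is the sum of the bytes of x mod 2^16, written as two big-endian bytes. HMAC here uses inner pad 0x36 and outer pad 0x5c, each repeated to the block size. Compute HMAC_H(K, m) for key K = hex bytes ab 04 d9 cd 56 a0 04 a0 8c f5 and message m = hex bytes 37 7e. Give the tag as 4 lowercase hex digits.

01fd

Key hex bytes ab 04 d9 cd 56 a0 04 a0 8c f5 is 10 bytes > B = 6, so hash it first: H(key) = 05 70, then zero-pad to 6 bytes: K' = 05 70 00 00 00 00.
K' ⊕ ipad = 33 46 36 36 36 36.  K' ⊕ opad = 59 2c 5c 5c 5c 5c.
Inner input = (K'⊕ipad) ∥ m = 33 46 36 36 36 36 ∥ 37 7e.
Inner hash: sum = 51+70+54+54+54+54+55+126 = 518 → 02 06.
Outer input = (K'⊕opad) ∥ inner = 59 2c 5c 5c 5c 5c ∥ 02 06.
Outer hash (tag): sum = 89+44+92+92+92+92+2+6 = 509 → 01 fd.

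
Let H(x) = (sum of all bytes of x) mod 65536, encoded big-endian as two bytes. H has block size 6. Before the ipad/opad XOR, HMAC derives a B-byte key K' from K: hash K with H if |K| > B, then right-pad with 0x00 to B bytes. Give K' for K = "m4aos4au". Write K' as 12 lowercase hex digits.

|K| = 8 > B = 6, so first hash the key.
H(K): sum = 109+52+97+111+115+52+97+117 = 750 → 02 ee.
Zero-pad H(K) = 02 ee to 6 bytes: K' = 02 ee 00 00 00 00.

02ee00000000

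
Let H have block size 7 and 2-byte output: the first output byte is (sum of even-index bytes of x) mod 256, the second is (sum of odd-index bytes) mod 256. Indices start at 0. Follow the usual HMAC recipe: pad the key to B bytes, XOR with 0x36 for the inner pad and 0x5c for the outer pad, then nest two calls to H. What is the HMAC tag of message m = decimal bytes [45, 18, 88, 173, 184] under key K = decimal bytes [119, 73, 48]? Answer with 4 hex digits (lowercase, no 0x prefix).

773f

Key decimal bytes [119, 73, 48] = 77 49 30 is 3 bytes ≤ B = 7; zero-pad to 7 bytes: K' = 77 49 30 00 00 00 00.
K' ⊕ ipad = 41 7f 06 36 36 36 36.  K' ⊕ opad = 2b 15 6c 5c 5c 5c 5c.
Inner input = (K'⊕ipad) ∥ m = 41 7f 06 36 36 36 36 ∥ 2d 12 58 ad b8.
Inner hash: even-index sum = 370 mod 256 = 114; odd-index sum = 552 mod 256 = 40 → 72 28.
Outer input = (K'⊕opad) ∥ inner = 2b 15 6c 5c 5c 5c 5c ∥ 72 28.
Outer hash (tag): even-index sum = 375 mod 256 = 119; odd-index sum = 319 mod 256 = 63 → 77 3f.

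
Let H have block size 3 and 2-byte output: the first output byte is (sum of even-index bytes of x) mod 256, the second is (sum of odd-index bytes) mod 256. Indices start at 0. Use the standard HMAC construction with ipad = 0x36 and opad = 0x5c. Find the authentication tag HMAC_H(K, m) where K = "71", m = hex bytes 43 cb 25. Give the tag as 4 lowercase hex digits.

366f

Key "71" = 37 31 is 2 bytes ≤ B = 3; zero-pad to 3 bytes: K' = 37 31 00.
K' ⊕ ipad = 01 07 36.  K' ⊕ opad = 6b 6d 5c.
Inner input = (K'⊕ipad) ∥ m = 01 07 36 ∥ 43 cb 25.
Inner hash: even-index sum = 258 mod 256 = 2; odd-index sum = 111 mod 256 = 111 → 02 6f.
Outer input = (K'⊕opad) ∥ inner = 6b 6d 5c ∥ 02 6f.
Outer hash (tag): even-index sum = 310 mod 256 = 54; odd-index sum = 111 mod 256 = 111 → 36 6f.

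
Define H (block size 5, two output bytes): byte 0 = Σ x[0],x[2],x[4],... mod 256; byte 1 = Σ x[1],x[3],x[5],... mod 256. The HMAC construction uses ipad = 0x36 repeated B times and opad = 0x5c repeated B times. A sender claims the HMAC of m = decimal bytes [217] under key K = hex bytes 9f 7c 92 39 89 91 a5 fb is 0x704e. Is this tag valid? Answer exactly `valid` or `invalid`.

Key hex bytes 9f 7c 92 39 89 91 a5 fb is 8 bytes > B = 5, so hash it first: H(key) = 5f 41, then zero-pad to 5 bytes: K' = 5f 41 00 00 00.
K' ⊕ ipad = 69 77 36 36 36; K' ⊕ opad = 03 1d 5c 5c 5c.
Inner hash: even-index sum = 213 mod 256 = 213; odd-index sum = 390 mod 256 = 134 → d5 86.
Outer hash (recomputed tag): even-index sum = 321 mod 256 = 65; odd-index sum = 334 mod 256 = 78 → 41 4e.
Recomputed tag = 414e; claimed = 704e → mismatch.

invalid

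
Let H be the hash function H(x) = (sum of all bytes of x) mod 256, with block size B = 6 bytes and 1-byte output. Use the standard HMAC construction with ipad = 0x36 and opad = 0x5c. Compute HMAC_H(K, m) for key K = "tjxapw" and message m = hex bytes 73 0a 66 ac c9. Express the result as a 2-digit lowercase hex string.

38

Key "tjxapw" = 74 6a 78 61 70 77 is exactly B = 6 bytes: K' = 74 6a 78 61 70 77.
K' ⊕ ipad = 42 5c 4e 57 46 41.  K' ⊕ opad = 28 36 24 3d 2c 2b.
Inner input = (K'⊕ipad) ∥ m = 42 5c 4e 57 46 41 ∥ 73 0a 66 ac c9.
Inner hash: sum = 66+92+78+87+70+65+115+10+102+172+201 = 1058; mod 256 = 34 → 22.
Outer input = (K'⊕opad) ∥ inner = 28 36 24 3d 2c 2b ∥ 22.
Outer hash (tag): sum = 40+54+36+61+44+43+34 = 312; mod 256 = 56 → 38.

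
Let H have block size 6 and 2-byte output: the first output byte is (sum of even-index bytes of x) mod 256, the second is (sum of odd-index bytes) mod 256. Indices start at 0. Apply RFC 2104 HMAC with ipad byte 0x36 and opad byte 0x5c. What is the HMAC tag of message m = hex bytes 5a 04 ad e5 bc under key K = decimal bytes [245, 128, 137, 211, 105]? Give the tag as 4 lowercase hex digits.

5781

Key decimal bytes [245, 128, 137, 211, 105] = f5 80 89 d3 69 is 5 bytes ≤ B = 6; zero-pad to 6 bytes: K' = f5 80 89 d3 69 00.
K' ⊕ ipad = c3 b6 bf e5 5f 36.  K' ⊕ opad = a9 dc d5 8f 35 5c.
Inner input = (K'⊕ipad) ∥ m = c3 b6 bf e5 5f 36 ∥ 5a 04 ad e5 bc.
Inner hash: even-index sum = 932 mod 256 = 164; odd-index sum = 698 mod 256 = 186 → a4 ba.
Outer input = (K'⊕opad) ∥ inner = a9 dc d5 8f 35 5c ∥ a4 ba.
Outer hash (tag): even-index sum = 599 mod 256 = 87; odd-index sum = 641 mod 256 = 129 → 57 81.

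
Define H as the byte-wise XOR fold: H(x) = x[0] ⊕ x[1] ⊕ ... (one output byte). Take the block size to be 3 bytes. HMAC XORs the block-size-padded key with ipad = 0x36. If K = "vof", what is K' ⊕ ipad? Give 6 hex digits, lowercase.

405950

Key "vof" = 76 6f 66 is exactly B = 3 bytes: K' = 76 6f 66.
XOR each byte with 0x36: 76⊕36=40, 6f⊕36=59, 66⊕36=50.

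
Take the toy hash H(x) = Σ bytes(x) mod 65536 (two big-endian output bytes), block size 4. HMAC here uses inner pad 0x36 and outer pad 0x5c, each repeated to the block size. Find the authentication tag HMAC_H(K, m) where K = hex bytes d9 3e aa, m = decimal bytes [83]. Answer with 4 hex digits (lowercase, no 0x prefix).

Key hex bytes d9 3e aa is 3 bytes ≤ B = 4; zero-pad to 4 bytes: K' = d9 3e aa 00.
K' ⊕ ipad = ef 08 9c 36.  K' ⊕ opad = 85 62 f6 5c.
Inner input = (K'⊕ipad) ∥ m = ef 08 9c 36 ∥ 53.
Inner hash: sum = 239+8+156+54+83 = 540 → 02 1c.
Outer input = (K'⊕opad) ∥ inner = 85 62 f6 5c ∥ 02 1c.
Outer hash (tag): sum = 133+98+246+92+2+28 = 599 → 02 57.

0257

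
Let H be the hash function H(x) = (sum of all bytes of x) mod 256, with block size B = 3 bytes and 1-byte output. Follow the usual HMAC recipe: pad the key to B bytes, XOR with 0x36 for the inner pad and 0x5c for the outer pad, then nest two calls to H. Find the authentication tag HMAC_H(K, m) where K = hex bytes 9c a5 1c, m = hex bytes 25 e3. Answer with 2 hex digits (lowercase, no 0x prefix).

68

Key hex bytes 9c a5 1c is exactly B = 3 bytes: K' = 9c a5 1c.
K' ⊕ ipad = aa 93 2a.  K' ⊕ opad = c0 f9 40.
Inner input = (K'⊕ipad) ∥ m = aa 93 2a ∥ 25 e3.
Inner hash: sum = 170+147+42+37+227 = 623; mod 256 = 111 → 6f.
Outer input = (K'⊕opad) ∥ inner = c0 f9 40 ∥ 6f.
Outer hash (tag): sum = 192+249+64+111 = 616; mod 256 = 104 → 68.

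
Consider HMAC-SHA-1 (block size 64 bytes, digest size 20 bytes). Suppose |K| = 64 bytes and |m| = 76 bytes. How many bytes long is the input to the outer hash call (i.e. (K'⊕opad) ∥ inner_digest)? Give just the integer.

84

Key is 64 ≤ 64 bytes, zero-padded: |K'| = 64.
Outer input = (K'⊕opad) ∥ H(inner) → 64 + 20 = 84 bytes.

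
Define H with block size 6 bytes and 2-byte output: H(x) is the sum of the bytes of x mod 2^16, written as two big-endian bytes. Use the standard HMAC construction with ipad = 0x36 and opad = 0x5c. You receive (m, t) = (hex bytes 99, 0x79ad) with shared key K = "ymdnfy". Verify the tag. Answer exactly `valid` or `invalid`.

Key "ymdnfy" = 79 6d 64 6e 66 79 is exactly B = 6 bytes: K' = 79 6d 64 6e 66 79.
K' ⊕ ipad = 4f 5b 52 58 50 4f; K' ⊕ opad = 25 31 38 32 3a 25.
Inner hash: sum = 79+91+82+88+80+79+153 = 652 → 02 8c.
Outer hash (recomputed tag): sum = 37+49+56+50+58+37+2+140 = 429 → 01 ad.
Recomputed tag = 01ad; claimed = 79ad → mismatch.

invalid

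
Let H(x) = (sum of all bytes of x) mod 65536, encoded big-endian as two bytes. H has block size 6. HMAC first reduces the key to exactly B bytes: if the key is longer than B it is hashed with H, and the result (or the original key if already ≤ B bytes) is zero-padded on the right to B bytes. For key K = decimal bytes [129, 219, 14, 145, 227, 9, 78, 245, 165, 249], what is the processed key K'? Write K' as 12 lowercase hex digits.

|K| = 10 > B = 6, so first hash the key.
H(K): sum = 129+219+14+145+227+9+78+245+165+249 = 1480 → 05 c8.
Zero-pad H(K) = 05 c8 to 6 bytes: K' = 05 c8 00 00 00 00.

05c800000000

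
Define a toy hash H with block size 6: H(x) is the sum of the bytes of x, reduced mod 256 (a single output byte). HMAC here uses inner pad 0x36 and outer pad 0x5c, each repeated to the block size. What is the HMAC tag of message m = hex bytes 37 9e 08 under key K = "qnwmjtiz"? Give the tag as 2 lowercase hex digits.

Key "qnwmjtiz" = 71 6e 77 6d 6a 74 69 7a is 8 bytes > B = 6, so hash it first: H(key) = 84, then zero-pad to 6 bytes: K' = 84 00 00 00 00 00.
K' ⊕ ipad = b2 36 36 36 36 36.  K' ⊕ opad = d8 5c 5c 5c 5c 5c.
Inner input = (K'⊕ipad) ∥ m = b2 36 36 36 36 36 ∥ 37 9e 08.
Inner hash: sum = 178+54+54+54+54+54+55+158+8 = 669; mod 256 = 157 → 9d.
Outer input = (K'⊕opad) ∥ inner = d8 5c 5c 5c 5c 5c ∥ 9d.
Outer hash (tag): sum = 216+92+92+92+92+92+157 = 833; mod 256 = 65 → 41.

41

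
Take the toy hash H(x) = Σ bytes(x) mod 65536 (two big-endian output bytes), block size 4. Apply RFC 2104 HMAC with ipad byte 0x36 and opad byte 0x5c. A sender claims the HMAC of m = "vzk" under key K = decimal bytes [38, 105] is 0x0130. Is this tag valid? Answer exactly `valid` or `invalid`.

Key decimal bytes [38, 105] = 26 69 is 2 bytes ≤ B = 4; zero-pad to 4 bytes: K' = 26 69 00 00.
K' ⊕ ipad = 10 5f 36 36; K' ⊕ opad = 7a 35 5c 5c.
Inner hash: sum = 16+95+54+54+118+122+107 = 566 → 02 36.
Outer hash (recomputed tag): sum = 122+53+92+92+2+54 = 415 → 01 9f.
Recomputed tag = 019f; claimed = 0130 → mismatch.

invalid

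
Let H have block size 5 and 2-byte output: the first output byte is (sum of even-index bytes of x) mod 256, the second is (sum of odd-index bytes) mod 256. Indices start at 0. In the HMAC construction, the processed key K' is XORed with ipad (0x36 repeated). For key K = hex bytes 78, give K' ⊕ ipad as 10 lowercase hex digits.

Key hex bytes 78 is 1 byte ≤ B = 5; zero-pad to 5 bytes: K' = 78 00 00 00 00.
XOR each byte with 0x36: 78⊕36=4e, 00⊕36=36, 00⊕36=36, 00⊕36=36, 00⊕36=36.

4e36363636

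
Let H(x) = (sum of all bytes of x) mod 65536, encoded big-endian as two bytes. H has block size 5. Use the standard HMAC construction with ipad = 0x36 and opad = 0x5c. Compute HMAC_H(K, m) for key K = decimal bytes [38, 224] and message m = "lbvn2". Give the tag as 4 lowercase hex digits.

Key decimal bytes [38, 224] = 26 e0 is 2 bytes ≤ B = 5; zero-pad to 5 bytes: K' = 26 e0 00 00 00.
K' ⊕ ipad = 10 d6 36 36 36.  K' ⊕ opad = 7a bc 5c 5c 5c.
Inner input = (K'⊕ipad) ∥ m = 10 d6 36 36 36 ∥ 6c 62 76 6e 32.
Inner hash: sum = 16+214+54+54+54+108+98+118+110+50 = 876 → 03 6c.
Outer input = (K'⊕opad) ∥ inner = 7a bc 5c 5c 5c ∥ 03 6c.
Outer hash (tag): sum = 122+188+92+92+92+3+108 = 697 → 02 b9.

02b9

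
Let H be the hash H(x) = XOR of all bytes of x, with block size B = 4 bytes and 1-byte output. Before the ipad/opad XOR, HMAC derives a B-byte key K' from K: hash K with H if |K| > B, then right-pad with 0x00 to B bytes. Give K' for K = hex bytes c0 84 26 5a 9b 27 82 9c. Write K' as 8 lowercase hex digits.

9a000000

|K| = 8 > B = 4, so first hash the key.
H(K): XOR c0⊕84⊕26⊕5a⊕9b⊕27⊕82⊕9c = 9a.
Zero-pad H(K) = 9a to 4 bytes: K' = 9a 00 00 00.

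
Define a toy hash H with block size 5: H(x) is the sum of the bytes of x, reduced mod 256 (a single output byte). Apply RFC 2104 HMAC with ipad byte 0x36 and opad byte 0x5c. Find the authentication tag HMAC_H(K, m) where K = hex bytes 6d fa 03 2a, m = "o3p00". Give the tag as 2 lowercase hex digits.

Key hex bytes 6d fa 03 2a is 4 bytes ≤ B = 5; zero-pad to 5 bytes: K' = 6d fa 03 2a 00.
K' ⊕ ipad = 5b cc 35 1c 36.  K' ⊕ opad = 31 a6 5f 76 5c.
Inner input = (K'⊕ipad) ∥ m = 5b cc 35 1c 36 ∥ 6f 33 70 30 30.
Inner hash: sum = 91+204+53+28+54+111+51+112+48+48 = 800; mod 256 = 32 → 20.
Outer input = (K'⊕opad) ∥ inner = 31 a6 5f 76 5c ∥ 20.
Outer hash (tag): sum = 49+166+95+118+92+32 = 552; mod 256 = 40 → 28.

28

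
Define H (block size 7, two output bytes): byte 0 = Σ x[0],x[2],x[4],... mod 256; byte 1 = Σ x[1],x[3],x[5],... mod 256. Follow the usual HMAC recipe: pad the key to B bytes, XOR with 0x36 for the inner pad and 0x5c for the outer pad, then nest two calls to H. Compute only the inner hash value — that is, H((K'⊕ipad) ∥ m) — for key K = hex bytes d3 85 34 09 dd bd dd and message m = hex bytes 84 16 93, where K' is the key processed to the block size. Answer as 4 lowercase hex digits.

d394

Key hex bytes d3 85 34 09 dd bd dd is exactly B = 7 bytes: K' = d3 85 34 09 dd bd dd.
K' ⊕ ipad = e5 b3 02 3f eb 8b eb.
Inner input = e5 b3 02 3f eb 8b eb ∥ 84 16 93.
Inner hash: even-index sum = 723 mod 256 = 211; odd-index sum = 660 mod 256 = 148 → d3 94.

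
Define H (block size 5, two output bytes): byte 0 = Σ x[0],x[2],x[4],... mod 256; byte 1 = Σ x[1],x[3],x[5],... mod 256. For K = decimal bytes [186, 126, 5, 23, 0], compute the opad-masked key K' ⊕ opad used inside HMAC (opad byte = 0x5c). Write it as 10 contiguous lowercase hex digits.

e622594b5c

Key decimal bytes [186, 126, 5, 23, 0] = ba 7e 05 17 00 is exactly B = 5 bytes: K' = ba 7e 05 17 00.
XOR each byte with 0x5c: ba⊕5c=e6, 7e⊕5c=22, 05⊕5c=59, 17⊕5c=4b, 00⊕5c=5c.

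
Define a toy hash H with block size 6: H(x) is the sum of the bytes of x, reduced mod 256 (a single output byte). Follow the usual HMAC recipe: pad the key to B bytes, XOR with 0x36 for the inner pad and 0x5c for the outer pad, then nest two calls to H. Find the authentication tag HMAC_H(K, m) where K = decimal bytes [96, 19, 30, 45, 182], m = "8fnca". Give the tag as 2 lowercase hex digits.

Key decimal bytes [96, 19, 30, 45, 182] = 60 13 1e 2d b6 is 5 bytes ≤ B = 6; zero-pad to 6 bytes: K' = 60 13 1e 2d b6 00.
K' ⊕ ipad = 56 25 28 1b 80 36.  K' ⊕ opad = 3c 4f 42 71 ea 5c.
Inner input = (K'⊕ipad) ∥ m = 56 25 28 1b 80 36 ∥ 38 66 6e 63 61.
Inner hash: sum = 86+37+40+27+128+54+56+102+110+99+97 = 836; mod 256 = 68 → 44.
Outer input = (K'⊕opad) ∥ inner = 3c 4f 42 71 ea 5c ∥ 44.
Outer hash (tag): sum = 60+79+66+113+234+92+68 = 712; mod 256 = 200 → c8.

c8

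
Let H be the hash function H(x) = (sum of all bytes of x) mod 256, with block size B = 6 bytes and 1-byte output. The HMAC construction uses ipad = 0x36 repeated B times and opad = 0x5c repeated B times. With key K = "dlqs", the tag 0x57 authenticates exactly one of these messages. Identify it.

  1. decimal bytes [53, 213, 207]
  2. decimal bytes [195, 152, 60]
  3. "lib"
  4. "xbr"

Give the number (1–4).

Key "dlqs" = 64 6c 71 73 is 4 bytes ≤ B = 6; zero-pad to 6 bytes: K' = 64 6c 71 73 00 00.
K' ⊕ ipad = 52 5a 47 45 36 36; K' ⊕ opad = 38 30 2d 2f 5c 5c.
m1: inner = H(52 5a 47 45 36 36 35 d5 cf) = 7d; tag = H(38 30 2d 2f 5c 5c 7d) = f9
m2: inner = H(52 5a 47 45 36 36 c3 98 3c) = 3b; tag = H(38 30 2d 2f 5c 5c 3b) = b7
m3: inner = H(52 5a 47 45 36 36 6c 69 62) = db; tag = H(38 30 2d 2f 5c 5c db) = 57 ← matches
m4: inner = H(52 5a 47 45 36 36 78 62 72) = f0; tag = H(38 30 2d 2f 5c 5c f0) = 6c

3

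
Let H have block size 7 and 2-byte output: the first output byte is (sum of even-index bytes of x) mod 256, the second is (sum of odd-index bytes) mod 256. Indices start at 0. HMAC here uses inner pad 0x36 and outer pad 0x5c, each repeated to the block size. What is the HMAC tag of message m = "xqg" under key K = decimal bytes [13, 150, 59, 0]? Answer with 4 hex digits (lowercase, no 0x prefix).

Key decimal bytes [13, 150, 59, 0] = 0d 96 3b 00 is 4 bytes ≤ B = 7; zero-pad to 7 bytes: K' = 0d 96 3b 00 00 00 00.
K' ⊕ ipad = 3b a0 0d 36 36 36 36.  K' ⊕ opad = 51 ca 67 5c 5c 5c 5c.
Inner input = (K'⊕ipad) ∥ m = 3b a0 0d 36 36 36 36 ∥ 78 71 67.
Inner hash: even-index sum = 293 mod 256 = 37; odd-index sum = 491 mod 256 = 235 → 25 eb.
Outer input = (K'⊕opad) ∥ inner = 51 ca 67 5c 5c 5c 5c ∥ 25 eb.
Outer hash (tag): even-index sum = 603 mod 256 = 91; odd-index sum = 423 mod 256 = 167 → 5b a7.

5ba7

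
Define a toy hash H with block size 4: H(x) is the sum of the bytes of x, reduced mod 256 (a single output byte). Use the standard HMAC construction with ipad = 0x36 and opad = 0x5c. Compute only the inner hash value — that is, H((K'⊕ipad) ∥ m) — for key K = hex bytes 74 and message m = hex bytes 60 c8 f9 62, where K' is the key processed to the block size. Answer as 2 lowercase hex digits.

Key hex bytes 74 is 1 byte ≤ B = 4; zero-pad to 4 bytes: K' = 74 00 00 00.
K' ⊕ ipad = 42 36 36 36.
Inner input = 42 36 36 36 ∥ 60 c8 f9 62.
Inner hash: sum = 66+54+54+54+96+200+249+98 = 871; mod 256 = 103 → 67.

67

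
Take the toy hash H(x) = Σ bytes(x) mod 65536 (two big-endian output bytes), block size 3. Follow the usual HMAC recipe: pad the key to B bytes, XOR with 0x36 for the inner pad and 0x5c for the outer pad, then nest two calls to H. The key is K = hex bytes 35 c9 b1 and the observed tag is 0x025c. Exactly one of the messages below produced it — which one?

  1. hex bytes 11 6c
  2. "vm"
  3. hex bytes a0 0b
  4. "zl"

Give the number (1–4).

Key hex bytes 35 c9 b1 is exactly B = 3 bytes: K' = 35 c9 b1.
K' ⊕ ipad = 03 ff 87; K' ⊕ opad = 69 95 ed.
m1: inner = H(03 ff 87 11 6c) = 02 06; tag = H(69 95 ed 02 06) = 01f3
m2: inner = H(03 ff 87 76 6d) = 02 6c; tag = H(69 95 ed 02 6c) = 0259
m3: inner = H(03 ff 87 a0 0b) = 02 34; tag = H(69 95 ed 02 34) = 0221
m4: inner = H(03 ff 87 7a 6c) = 02 6f; tag = H(69 95 ed 02 6f) = 025c ← matches

4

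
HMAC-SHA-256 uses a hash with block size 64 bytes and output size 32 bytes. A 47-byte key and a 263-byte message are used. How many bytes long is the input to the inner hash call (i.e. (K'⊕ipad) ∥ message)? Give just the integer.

327

Key is 47 ≤ 64 bytes, zero-padded: |K'| = 64.
Inner input = (K'⊕ipad) ∥ m → 64 + 263 = 327 bytes.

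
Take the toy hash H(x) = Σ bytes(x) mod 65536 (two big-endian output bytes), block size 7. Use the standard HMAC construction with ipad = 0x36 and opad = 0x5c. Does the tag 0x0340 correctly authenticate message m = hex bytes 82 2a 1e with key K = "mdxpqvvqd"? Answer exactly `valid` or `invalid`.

invalid

Key "mdxpqvvqd" = 6d 64 78 70 71 76 76 71 64 is 9 bytes > B = 7, so hash it first: H(key) = 03 eb, then zero-pad to 7 bytes: K' = 03 eb 00 00 00 00 00.
K' ⊕ ipad = 35 dd 36 36 36 36 36; K' ⊕ opad = 5f b7 5c 5c 5c 5c 5c.
Inner hash: sum = 53+221+54+54+54+54+54+130+42+30 = 746 → 02 ea.
Outer hash (recomputed tag): sum = 95+183+92+92+92+92+92+2+234 = 974 → 03 ce.
Recomputed tag = 03ce; claimed = 0340 → mismatch.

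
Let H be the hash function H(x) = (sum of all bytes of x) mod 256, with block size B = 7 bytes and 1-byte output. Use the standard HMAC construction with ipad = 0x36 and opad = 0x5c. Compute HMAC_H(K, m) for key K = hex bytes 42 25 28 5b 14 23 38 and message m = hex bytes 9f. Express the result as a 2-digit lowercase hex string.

33

Key hex bytes 42 25 28 5b 14 23 38 is exactly B = 7 bytes: K' = 42 25 28 5b 14 23 38.
K' ⊕ ipad = 74 13 1e 6d 22 15 0e.  K' ⊕ opad = 1e 79 74 07 48 7f 64.
Inner input = (K'⊕ipad) ∥ m = 74 13 1e 6d 22 15 0e ∥ 9f.
Inner hash: sum = 116+19+30+109+34+21+14+159 = 502; mod 256 = 246 → f6.
Outer input = (K'⊕opad) ∥ inner = 1e 79 74 07 48 7f 64 ∥ f6.
Outer hash (tag): sum = 30+121+116+7+72+127+100+246 = 819; mod 256 = 51 → 33.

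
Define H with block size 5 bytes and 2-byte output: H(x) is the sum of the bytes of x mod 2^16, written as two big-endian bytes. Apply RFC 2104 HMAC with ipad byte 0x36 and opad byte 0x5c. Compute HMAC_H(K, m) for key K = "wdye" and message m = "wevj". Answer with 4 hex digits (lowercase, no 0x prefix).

Key "wdye" = 77 64 79 65 is 4 bytes ≤ B = 5; zero-pad to 5 bytes: K' = 77 64 79 65 00.
K' ⊕ ipad = 41 52 4f 53 36.  K' ⊕ opad = 2b 38 25 39 5c.
Inner input = (K'⊕ipad) ∥ m = 41 52 4f 53 36 ∥ 77 65 76 6a.
Inner hash: sum = 65+82+79+83+54+119+101+118+106 = 807 → 03 27.
Outer input = (K'⊕opad) ∥ inner = 2b 38 25 39 5c ∥ 03 27.
Outer hash (tag): sum = 43+56+37+57+92+3+39 = 327 → 01 47.

0147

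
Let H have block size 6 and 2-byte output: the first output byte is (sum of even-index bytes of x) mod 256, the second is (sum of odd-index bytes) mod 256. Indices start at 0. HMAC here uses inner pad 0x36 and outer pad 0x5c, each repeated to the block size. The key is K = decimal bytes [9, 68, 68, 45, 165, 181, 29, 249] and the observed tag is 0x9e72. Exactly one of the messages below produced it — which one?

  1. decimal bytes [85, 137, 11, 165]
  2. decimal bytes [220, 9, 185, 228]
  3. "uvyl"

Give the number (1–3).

Key decimal bytes [9, 68, 68, 45, 165, 181, 29, 249] = 09 44 44 2d a5 b5 1d f9 is 8 bytes > B = 6, so hash it first: H(key) = 0f 1f, then zero-pad to 6 bytes: K' = 0f 1f 00 00 00 00.
K' ⊕ ipad = 39 29 36 36 36 36; K' ⊕ opad = 53 43 5c 5c 5c 5c.
m1: inner = H(39 29 36 36 36 36 55 89 0b a5) = 05 c3; tag = H(53 43 5c 5c 5c 5c 05 c3) = 10be
m2: inner = H(39 29 36 36 36 36 dc 09 b9 e4) = 3a 82; tag = H(53 43 5c 5c 5c 5c 3a 82) = 457d
m3: inner = H(39 29 36 36 36 36 75 76 79 6c) = 93 77; tag = H(53 43 5c 5c 5c 5c 93 77) = 9e72 ← matches

3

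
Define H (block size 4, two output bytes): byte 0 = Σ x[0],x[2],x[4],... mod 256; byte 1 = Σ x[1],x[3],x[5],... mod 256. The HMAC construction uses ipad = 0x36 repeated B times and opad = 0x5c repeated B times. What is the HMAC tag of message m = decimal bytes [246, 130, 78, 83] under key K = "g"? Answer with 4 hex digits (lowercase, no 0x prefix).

62f9

Key "g" = 67 is 1 byte ≤ B = 4; zero-pad to 4 bytes: K' = 67 00 00 00.
K' ⊕ ipad = 51 36 36 36.  K' ⊕ opad = 3b 5c 5c 5c.
Inner input = (K'⊕ipad) ∥ m = 51 36 36 36 ∥ f6 82 4e 53.
Inner hash: even-index sum = 459 mod 256 = 203; odd-index sum = 321 mod 256 = 65 → cb 41.
Outer input = (K'⊕opad) ∥ inner = 3b 5c 5c 5c ∥ cb 41.
Outer hash (tag): even-index sum = 354 mod 256 = 98; odd-index sum = 249 mod 256 = 249 → 62 f9.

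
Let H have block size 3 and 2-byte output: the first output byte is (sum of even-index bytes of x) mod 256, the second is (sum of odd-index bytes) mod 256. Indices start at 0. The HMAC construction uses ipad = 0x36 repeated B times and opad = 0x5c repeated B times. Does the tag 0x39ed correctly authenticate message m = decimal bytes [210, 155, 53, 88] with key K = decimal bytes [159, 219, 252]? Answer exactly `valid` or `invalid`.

invalid

Key decimal bytes [159, 219, 252] = 9f db fc is exactly B = 3 bytes: K' = 9f db fc.
K' ⊕ ipad = a9 ed ca; K' ⊕ opad = c3 87 a0.
Inner hash: even-index sum = 614 mod 256 = 102; odd-index sum = 500 mod 256 = 244 → 66 f4.
Outer hash (recomputed tag): even-index sum = 599 mod 256 = 87; odd-index sum = 237 mod 256 = 237 → 57 ed.
Recomputed tag = 57ed; claimed = 39ed → mismatch.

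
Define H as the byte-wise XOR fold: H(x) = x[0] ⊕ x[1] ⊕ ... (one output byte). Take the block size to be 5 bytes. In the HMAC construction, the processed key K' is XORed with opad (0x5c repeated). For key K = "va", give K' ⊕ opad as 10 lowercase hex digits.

2a3d5c5c5c

Key "va" = 76 61 is 2 bytes ≤ B = 5; zero-pad to 5 bytes: K' = 76 61 00 00 00.
XOR each byte with 0x5c: 76⊕5c=2a, 61⊕5c=3d, 00⊕5c=5c, 00⊕5c=5c, 00⊕5c=5c.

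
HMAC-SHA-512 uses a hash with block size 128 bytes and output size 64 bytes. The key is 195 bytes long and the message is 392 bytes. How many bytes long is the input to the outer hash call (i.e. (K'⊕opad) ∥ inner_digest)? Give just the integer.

Key is 195 > 128 bytes, so it is hashed to 64 bytes then zero-padded to 128: |K'| = 128.
Outer input = (K'⊕opad) ∥ H(inner) → 128 + 64 = 192 bytes.

192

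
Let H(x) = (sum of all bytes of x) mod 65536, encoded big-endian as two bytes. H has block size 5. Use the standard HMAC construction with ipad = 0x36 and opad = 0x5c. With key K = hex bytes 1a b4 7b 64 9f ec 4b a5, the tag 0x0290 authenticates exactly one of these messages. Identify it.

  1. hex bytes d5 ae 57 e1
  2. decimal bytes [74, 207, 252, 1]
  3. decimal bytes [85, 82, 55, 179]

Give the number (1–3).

1

Key hex bytes 1a b4 7b 64 9f ec 4b a5 is 8 bytes > B = 5, so hash it first: H(key) = 04 28, then zero-pad to 5 bytes: K' = 04 28 00 00 00.
K' ⊕ ipad = 32 1e 36 36 36; K' ⊕ opad = 58 74 5c 5c 5c.
m1: inner = H(32 1e 36 36 36 d5 ae 57 e1) = 03 ad; tag = H(58 74 5c 5c 5c 03 ad) = 0290 ← matches
m2: inner = H(32 1e 36 36 36 4a cf fc 01) = 03 08; tag = H(58 74 5c 5c 5c 03 08) = 01eb
m3: inner = H(32 1e 36 36 36 55 52 37 b3) = 02 83; tag = H(58 74 5c 5c 5c 02 83) = 0265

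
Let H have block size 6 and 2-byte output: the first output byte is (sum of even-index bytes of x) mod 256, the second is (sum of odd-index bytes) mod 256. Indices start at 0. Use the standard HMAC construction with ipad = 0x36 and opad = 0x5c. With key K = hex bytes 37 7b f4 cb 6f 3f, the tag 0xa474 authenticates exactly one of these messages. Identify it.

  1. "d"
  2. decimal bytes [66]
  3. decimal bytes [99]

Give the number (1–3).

2

Key hex bytes 37 7b f4 cb 6f 3f is exactly B = 6 bytes: K' = 37 7b f4 cb 6f 3f.
K' ⊕ ipad = 01 4d c2 fd 59 09; K' ⊕ opad = 6b 27 a8 97 33 63.
m1: inner = H(01 4d c2 fd 59 09 64) = 80 53; tag = H(6b 27 a8 97 33 63 80 53) = c674
m2: inner = H(01 4d c2 fd 59 09 42) = 5e 53; tag = H(6b 27 a8 97 33 63 5e 53) = a474 ← matches
m3: inner = H(01 4d c2 fd 59 09 63) = 7f 53; tag = H(6b 27 a8 97 33 63 7f 53) = c574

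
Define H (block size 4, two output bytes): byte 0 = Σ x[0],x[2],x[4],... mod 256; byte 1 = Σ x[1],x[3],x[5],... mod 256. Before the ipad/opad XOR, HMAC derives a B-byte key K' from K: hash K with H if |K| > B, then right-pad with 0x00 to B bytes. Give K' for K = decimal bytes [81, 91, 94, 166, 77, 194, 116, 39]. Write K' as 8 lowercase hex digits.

|K| = 8 > B = 4, so first hash the key.
H(K): even-index sum = 368 mod 256 = 112; odd-index sum = 490 mod 256 = 234 → 70 ea.
Zero-pad H(K) = 70 ea to 4 bytes: K' = 70 ea 00 00.

70ea0000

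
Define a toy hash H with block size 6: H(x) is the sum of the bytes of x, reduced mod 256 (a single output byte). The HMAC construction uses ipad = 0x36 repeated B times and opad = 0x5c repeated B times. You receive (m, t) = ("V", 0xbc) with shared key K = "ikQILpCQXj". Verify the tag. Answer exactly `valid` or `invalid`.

invalid

Key "ikQILpCQXj" = 69 6b 51 49 4c 70 43 51 58 6a is 10 bytes > B = 6, so hash it first: H(key) = 80, then zero-pad to 6 bytes: K' = 80 00 00 00 00 00.
K' ⊕ ipad = b6 36 36 36 36 36; K' ⊕ opad = dc 5c 5c 5c 5c 5c.
Inner hash: sum = 182+54+54+54+54+54+86 = 538; mod 256 = 26 → 1a.
Outer hash (recomputed tag): sum = 220+92+92+92+92+92+26 = 706; mod 256 = 194 → c2.
Recomputed tag = c2; claimed = bc → mismatch.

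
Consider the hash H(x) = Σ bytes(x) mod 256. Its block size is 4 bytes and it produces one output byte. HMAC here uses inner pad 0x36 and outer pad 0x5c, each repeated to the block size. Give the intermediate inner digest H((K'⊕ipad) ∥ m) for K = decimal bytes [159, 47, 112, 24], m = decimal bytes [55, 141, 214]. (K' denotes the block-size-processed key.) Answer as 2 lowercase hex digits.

d0

Key decimal bytes [159, 47, 112, 24] = 9f 2f 70 18 is exactly B = 4 bytes: K' = 9f 2f 70 18.
K' ⊕ ipad = a9 19 46 2e.
Inner input = a9 19 46 2e ∥ 37 8d d6.
Inner hash: sum = 169+25+70+46+55+141+214 = 720; mod 256 = 208 → d0.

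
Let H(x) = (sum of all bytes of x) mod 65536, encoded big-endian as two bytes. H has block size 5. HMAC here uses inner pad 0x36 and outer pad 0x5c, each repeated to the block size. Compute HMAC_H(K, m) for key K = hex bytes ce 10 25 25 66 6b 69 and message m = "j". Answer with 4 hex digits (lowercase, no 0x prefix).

0245

Key hex bytes ce 10 25 25 66 6b 69 is 7 bytes > B = 5, so hash it first: H(key) = 02 62, then zero-pad to 5 bytes: K' = 02 62 00 00 00.
K' ⊕ ipad = 34 54 36 36 36.  K' ⊕ opad = 5e 3e 5c 5c 5c.
Inner input = (K'⊕ipad) ∥ m = 34 54 36 36 36 ∥ 6a.
Inner hash: sum = 52+84+54+54+54+106 = 404 → 01 94.
Outer input = (K'⊕opad) ∥ inner = 5e 3e 5c 5c 5c ∥ 01 94.
Outer hash (tag): sum = 94+62+92+92+92+1+148 = 581 → 02 45.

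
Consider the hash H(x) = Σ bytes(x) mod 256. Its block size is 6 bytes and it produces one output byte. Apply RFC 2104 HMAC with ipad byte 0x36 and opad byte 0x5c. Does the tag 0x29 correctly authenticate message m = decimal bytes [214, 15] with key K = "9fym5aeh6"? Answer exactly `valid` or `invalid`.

Key "9fym5aeh6" = 39 66 79 6d 35 61 65 68 36 is 9 bytes > B = 6, so hash it first: H(key) = 1e, then zero-pad to 6 bytes: K' = 1e 00 00 00 00 00.
K' ⊕ ipad = 28 36 36 36 36 36; K' ⊕ opad = 42 5c 5c 5c 5c 5c.
Inner hash: sum = 40+54+54+54+54+54+214+15 = 539; mod 256 = 27 → 1b.
Outer hash (recomputed tag): sum = 66+92+92+92+92+92+27 = 553; mod 256 = 41 → 29.
Recomputed tag = 29; claimed = 29 → match.

valid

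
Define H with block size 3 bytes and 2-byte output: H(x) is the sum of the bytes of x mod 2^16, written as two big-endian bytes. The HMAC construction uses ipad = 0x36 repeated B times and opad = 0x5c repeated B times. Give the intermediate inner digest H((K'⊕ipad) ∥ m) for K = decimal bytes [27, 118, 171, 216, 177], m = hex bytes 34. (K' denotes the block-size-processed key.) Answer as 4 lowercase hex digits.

0191

Key decimal bytes [27, 118, 171, 216, 177] = 1b 76 ab d8 b1 is 5 bytes > B = 3, so hash it first: H(key) = 02 c5, then zero-pad to 3 bytes: K' = 02 c5 00.
K' ⊕ ipad = 34 f3 36.
Inner input = 34 f3 36 ∥ 34.
Inner hash: sum = 52+243+54+52 = 401 → 01 91.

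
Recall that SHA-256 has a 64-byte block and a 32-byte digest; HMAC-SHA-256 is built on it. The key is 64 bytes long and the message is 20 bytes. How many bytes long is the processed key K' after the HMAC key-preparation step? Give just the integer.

Key is 64 ≤ 64 bytes, zero-padded: |K'| = 64.

64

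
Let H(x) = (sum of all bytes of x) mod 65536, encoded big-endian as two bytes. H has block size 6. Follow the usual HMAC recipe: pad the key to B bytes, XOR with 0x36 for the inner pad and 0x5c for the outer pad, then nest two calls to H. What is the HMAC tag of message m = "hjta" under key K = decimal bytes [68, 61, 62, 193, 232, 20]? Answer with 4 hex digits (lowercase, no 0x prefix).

Key decimal bytes [68, 61, 62, 193, 232, 20] = 44 3d 3e c1 e8 14 is exactly B = 6 bytes: K' = 44 3d 3e c1 e8 14.
K' ⊕ ipad = 72 0b 08 f7 de 22.  K' ⊕ opad = 18 61 62 9d b4 48.
Inner input = (K'⊕ipad) ∥ m = 72 0b 08 f7 de 22 ∥ 68 6a 74 61.
Inner hash: sum = 114+11+8+247+222+34+104+106+116+97 = 1059 → 04 23.
Outer input = (K'⊕opad) ∥ inner = 18 61 62 9d b4 48 ∥ 04 23.
Outer hash (tag): sum = 24+97+98+157+180+72+4+35 = 667 → 02 9b.

029b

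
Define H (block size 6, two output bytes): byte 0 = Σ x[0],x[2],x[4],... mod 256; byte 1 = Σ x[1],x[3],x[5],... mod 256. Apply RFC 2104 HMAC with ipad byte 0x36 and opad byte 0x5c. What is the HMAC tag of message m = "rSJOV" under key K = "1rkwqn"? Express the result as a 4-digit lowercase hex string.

Key "1rkwqn" = 31 72 6b 77 71 6e is exactly B = 6 bytes: K' = 31 72 6b 77 71 6e.
K' ⊕ ipad = 07 44 5d 41 47 58.  K' ⊕ opad = 6d 2e 37 2b 2d 32.
Inner input = (K'⊕ipad) ∥ m = 07 44 5d 41 47 58 ∥ 72 53 4a 4f 56.
Inner hash: even-index sum = 445 mod 256 = 189; odd-index sum = 383 mod 256 = 127 → bd 7f.
Outer input = (K'⊕opad) ∥ inner = 6d 2e 37 2b 2d 32 ∥ bd 7f.
Outer hash (tag): even-index sum = 398 mod 256 = 142; odd-index sum = 266 mod 256 = 10 → 8e 0a.

8e0a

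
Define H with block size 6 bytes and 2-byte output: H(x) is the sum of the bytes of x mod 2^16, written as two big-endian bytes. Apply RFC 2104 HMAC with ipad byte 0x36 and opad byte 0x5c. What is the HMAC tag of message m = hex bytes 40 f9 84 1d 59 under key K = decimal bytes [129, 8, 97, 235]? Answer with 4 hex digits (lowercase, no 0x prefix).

Key decimal bytes [129, 8, 97, 235] = 81 08 61 eb is 4 bytes ≤ B = 6; zero-pad to 6 bytes: K' = 81 08 61 eb 00 00.
K' ⊕ ipad = b7 3e 57 dd 36 36.  K' ⊕ opad = dd 54 3d b7 5c 5c.
Inner input = (K'⊕ipad) ∥ m = b7 3e 57 dd 36 36 ∥ 40 f9 84 1d 59.
Inner hash: sum = 183+62+87+221+54+54+64+249+132+29+89 = 1224 → 04 c8.
Outer input = (K'⊕opad) ∥ inner = dd 54 3d b7 5c 5c ∥ 04 c8.
Outer hash (tag): sum = 221+84+61+183+92+92+4+200 = 937 → 03 a9.

03a9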